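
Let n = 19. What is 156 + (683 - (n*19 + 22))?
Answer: 456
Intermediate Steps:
156 + (683 - (n*19 + 22)) = 156 + (683 - (19*19 + 22)) = 156 + (683 - (361 + 22)) = 156 + (683 - 1*383) = 156 + (683 - 383) = 156 + 300 = 456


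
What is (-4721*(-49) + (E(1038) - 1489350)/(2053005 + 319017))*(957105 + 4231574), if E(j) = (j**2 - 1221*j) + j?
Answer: 158172785727457666/131779 ≈ 1.2003e+12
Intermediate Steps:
E(j) = j**2 - 1220*j
(-4721*(-49) + (E(1038) - 1489350)/(2053005 + 319017))*(957105 + 4231574) = (-4721*(-49) + (1038*(-1220 + 1038) - 1489350)/(2053005 + 319017))*(957105 + 4231574) = (231329 + (1038*(-182) - 1489350)/2372022)*5188679 = (231329 + (-188916 - 1489350)*(1/2372022))*5188679 = (231329 - 1678266*1/2372022)*5188679 = (231329 - 93237/131779)*5188679 = (30484211054/131779)*5188679 = 158172785727457666/131779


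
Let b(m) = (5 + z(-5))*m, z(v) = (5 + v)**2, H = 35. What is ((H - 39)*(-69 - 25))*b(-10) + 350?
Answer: -18450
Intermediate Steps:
b(m) = 5*m (b(m) = (5 + (5 - 5)**2)*m = (5 + 0**2)*m = (5 + 0)*m = 5*m)
((H - 39)*(-69 - 25))*b(-10) + 350 = ((35 - 39)*(-69 - 25))*(5*(-10)) + 350 = -4*(-94)*(-50) + 350 = 376*(-50) + 350 = -18800 + 350 = -18450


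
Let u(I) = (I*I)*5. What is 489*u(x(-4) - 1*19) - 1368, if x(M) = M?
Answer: 1292037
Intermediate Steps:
u(I) = 5*I² (u(I) = I²*5 = 5*I²)
489*u(x(-4) - 1*19) - 1368 = 489*(5*(-4 - 1*19)²) - 1368 = 489*(5*(-4 - 19)²) - 1368 = 489*(5*(-23)²) - 1368 = 489*(5*529) - 1368 = 489*2645 - 1368 = 1293405 - 1368 = 1292037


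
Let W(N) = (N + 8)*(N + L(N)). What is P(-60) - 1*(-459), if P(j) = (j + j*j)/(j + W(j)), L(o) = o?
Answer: 47336/103 ≈ 459.57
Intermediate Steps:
W(N) = 2*N*(8 + N) (W(N) = (N + 8)*(N + N) = (8 + N)*(2*N) = 2*N*(8 + N))
P(j) = (j + j²)/(j + 2*j*(8 + j)) (P(j) = (j + j*j)/(j + 2*j*(8 + j)) = (j + j²)/(j + 2*j*(8 + j)))
P(-60) - 1*(-459) = (1 - 60)/(17 + 2*(-60)) - 1*(-459) = -59/(17 - 120) + 459 = -59/(-103) + 459 = -1/103*(-59) + 459 = 59/103 + 459 = 47336/103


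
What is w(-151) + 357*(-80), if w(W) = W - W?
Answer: -28560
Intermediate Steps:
w(W) = 0
w(-151) + 357*(-80) = 0 + 357*(-80) = 0 - 28560 = -28560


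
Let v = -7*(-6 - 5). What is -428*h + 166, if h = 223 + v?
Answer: -128234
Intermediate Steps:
v = 77 (v = -7*(-11) = 77)
h = 300 (h = 223 + 77 = 300)
-428*h + 166 = -428*300 + 166 = -128400 + 166 = -128234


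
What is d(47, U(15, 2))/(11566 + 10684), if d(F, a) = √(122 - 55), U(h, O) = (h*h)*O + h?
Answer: √67/22250 ≈ 0.00036788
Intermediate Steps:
U(h, O) = h + O*h² (U(h, O) = h²*O + h = O*h² + h = h + O*h²)
d(F, a) = √67
d(47, U(15, 2))/(11566 + 10684) = √67/(11566 + 10684) = √67/22250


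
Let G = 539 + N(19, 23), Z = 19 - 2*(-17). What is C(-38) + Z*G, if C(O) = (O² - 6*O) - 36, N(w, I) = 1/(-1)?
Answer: 30150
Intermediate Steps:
N(w, I) = -1
C(O) = -36 + O² - 6*O
Z = 53 (Z = 19 + 34 = 53)
G = 538 (G = 539 - 1 = 538)
C(-38) + Z*G = (-36 + (-38)² - 6*(-38)) + 53*538 = (-36 + 1444 + 228) + 28514 = 1636 + 28514 = 30150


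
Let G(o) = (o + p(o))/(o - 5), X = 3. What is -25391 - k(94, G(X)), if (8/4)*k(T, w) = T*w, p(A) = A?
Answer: -25250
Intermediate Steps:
G(o) = 2*o/(-5 + o) (G(o) = (o + o)/(o - 5) = (2*o)/(-5 + o) = 2*o/(-5 + o))
k(T, w) = T*w/2 (k(T, w) = (T*w)/2 = T*w/2)
-25391 - k(94, G(X)) = -25391 - 94*2*3/(-5 + 3)/2 = -25391 - 94*2*3/(-2)/2 = -25391 - 94*2*3*(-½)/2 = -25391 - 94*(-3)/2 = -25391 - 1*(-141) = -25391 + 141 = -25250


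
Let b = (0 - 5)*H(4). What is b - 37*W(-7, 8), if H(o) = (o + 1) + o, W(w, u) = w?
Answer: 214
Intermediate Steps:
H(o) = 1 + 2*o (H(o) = (1 + o) + o = 1 + 2*o)
b = -45 (b = (0 - 5)*(1 + 2*4) = -5*(1 + 8) = -5*9 = -45)
b - 37*W(-7, 8) = -45 - 37*(-7) = -45 + 259 = 214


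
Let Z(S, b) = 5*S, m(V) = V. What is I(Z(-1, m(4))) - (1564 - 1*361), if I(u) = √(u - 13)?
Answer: -1203 + 3*I*√2 ≈ -1203.0 + 4.2426*I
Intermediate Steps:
I(u) = √(-13 + u)
I(Z(-1, m(4))) - (1564 - 1*361) = √(-13 + 5*(-1)) - (1564 - 1*361) = √(-13 - 5) - (1564 - 361) = √(-18) - 1*1203 = 3*I*√2 - 1203 = -1203 + 3*I*√2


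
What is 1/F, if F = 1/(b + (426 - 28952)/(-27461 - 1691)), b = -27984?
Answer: -407880521/14576 ≈ -27983.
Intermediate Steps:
F = -14576/407880521 (F = 1/(-27984 + (426 - 28952)/(-27461 - 1691)) = 1/(-27984 - 28526/(-29152)) = 1/(-27984 - 28526*(-1/29152)) = 1/(-27984 + 14263/14576) = 1/(-407880521/14576) = -14576/407880521 ≈ -3.5736e-5)
1/F = 1/(-14576/407880521) = -407880521/14576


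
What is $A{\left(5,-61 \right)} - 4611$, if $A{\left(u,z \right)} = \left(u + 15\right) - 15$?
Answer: $-4606$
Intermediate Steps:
$A{\left(u,z \right)} = u$ ($A{\left(u,z \right)} = \left(15 + u\right) - 15 = u$)
$A{\left(5,-61 \right)} - 4611 = 5 - 4611 = -4606$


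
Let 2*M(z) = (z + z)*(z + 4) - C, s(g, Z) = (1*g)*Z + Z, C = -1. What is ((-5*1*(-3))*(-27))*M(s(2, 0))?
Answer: -405/2 ≈ -202.50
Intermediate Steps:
s(g, Z) = Z + Z*g (s(g, Z) = g*Z + Z = Z*g + Z = Z + Z*g)
M(z) = ½ + z*(4 + z) (M(z) = ((z + z)*(z + 4) - 1*(-1))/2 = ((2*z)*(4 + z) + 1)/2 = (2*z*(4 + z) + 1)/2 = (1 + 2*z*(4 + z))/2 = ½ + z*(4 + z))
((-5*1*(-3))*(-27))*M(s(2, 0)) = ((-5*1*(-3))*(-27))*(½ + (0*(1 + 2))² + 4*(0*(1 + 2))) = (-5*(-3)*(-27))*(½ + (0*3)² + 4*(0*3)) = (15*(-27))*(½ + 0² + 4*0) = -405*(½ + 0 + 0) = -405*½ = -405/2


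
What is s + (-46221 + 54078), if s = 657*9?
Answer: 13770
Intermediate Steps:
s = 5913
s + (-46221 + 54078) = 5913 + (-46221 + 54078) = 5913 + 7857 = 13770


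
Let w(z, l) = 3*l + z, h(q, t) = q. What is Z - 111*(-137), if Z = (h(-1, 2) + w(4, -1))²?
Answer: 15207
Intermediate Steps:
w(z, l) = z + 3*l
Z = 0 (Z = (-1 + (4 + 3*(-1)))² = (-1 + (4 - 3))² = (-1 + 1)² = 0² = 0)
Z - 111*(-137) = 0 - 111*(-137) = 0 + 15207 = 15207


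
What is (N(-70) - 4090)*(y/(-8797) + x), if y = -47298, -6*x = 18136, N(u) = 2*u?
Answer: 112277315820/8797 ≈ 1.2763e+7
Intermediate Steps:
x = -9068/3 (x = -1/6*18136 = -9068/3 ≈ -3022.7)
(N(-70) - 4090)*(y/(-8797) + x) = (2*(-70) - 4090)*(-47298/(-8797) - 9068/3) = (-140 - 4090)*(-47298*(-1/8797) - 9068/3) = -4230*(47298/8797 - 9068/3) = -4230*(-79629302/26391) = 112277315820/8797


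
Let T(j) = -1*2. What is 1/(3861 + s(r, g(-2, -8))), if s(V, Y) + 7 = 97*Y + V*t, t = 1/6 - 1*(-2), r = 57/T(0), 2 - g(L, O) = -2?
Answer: 4/16721 ≈ 0.00023922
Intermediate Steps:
T(j) = -2
g(L, O) = 4 (g(L, O) = 2 - 1*(-2) = 2 + 2 = 4)
r = -57/2 (r = 57/(-2) = 57*(-1/2) = -57/2 ≈ -28.500)
t = 13/6 (t = 1/6 + 2 = 13/6 ≈ 2.1667)
s(V, Y) = -7 + 97*Y + 13*V/6 (s(V, Y) = -7 + (97*Y + V*(13/6)) = -7 + (97*Y + 13*V/6) = -7 + 97*Y + 13*V/6)
1/(3861 + s(r, g(-2, -8))) = 1/(3861 + (-7 + 97*4 + (13/6)*(-57/2))) = 1/(3861 + (-7 + 388 - 247/4)) = 1/(3861 + 1277/4) = 1/(16721/4) = 4/16721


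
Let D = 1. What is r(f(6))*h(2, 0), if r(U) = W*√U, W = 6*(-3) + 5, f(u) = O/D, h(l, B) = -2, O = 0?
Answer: 0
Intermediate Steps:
f(u) = 0 (f(u) = 0/1 = 0*1 = 0)
W = -13 (W = -18 + 5 = -13)
r(U) = -13*√U
r(f(6))*h(2, 0) = -13*√0*(-2) = -13*0*(-2) = 0*(-2) = 0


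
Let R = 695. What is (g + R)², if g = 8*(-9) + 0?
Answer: 388129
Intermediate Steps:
g = -72 (g = -72 + 0 = -72)
(g + R)² = (-72 + 695)² = 623² = 388129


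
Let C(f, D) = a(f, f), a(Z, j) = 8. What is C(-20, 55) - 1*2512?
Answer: -2504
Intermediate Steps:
C(f, D) = 8
C(-20, 55) - 1*2512 = 8 - 1*2512 = 8 - 2512 = -2504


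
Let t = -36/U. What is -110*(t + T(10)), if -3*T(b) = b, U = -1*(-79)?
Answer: 98780/237 ≈ 416.79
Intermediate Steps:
U = 79
T(b) = -b/3
t = -36/79 ≈ -0.45570
-110*(t + T(10)) = -110*(-36/79 - ⅓*10) = -110*(-36/79 - 10/3) = -110*(-898/237) = 98780/237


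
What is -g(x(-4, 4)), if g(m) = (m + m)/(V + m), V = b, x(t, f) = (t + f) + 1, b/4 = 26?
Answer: -2/105 ≈ -0.019048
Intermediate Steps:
b = 104 (b = 4*26 = 104)
x(t, f) = 1 + f + t (x(t, f) = (f + t) + 1 = 1 + f + t)
V = 104
g(m) = 2*m/(104 + m) (g(m) = (m + m)/(104 + m) = (2*m)/(104 + m) = 2*m/(104 + m))
-g(x(-4, 4)) = -2*(1 + 4 - 4)/(104 + (1 + 4 - 4)) = -2/(104 + 1) = -2/105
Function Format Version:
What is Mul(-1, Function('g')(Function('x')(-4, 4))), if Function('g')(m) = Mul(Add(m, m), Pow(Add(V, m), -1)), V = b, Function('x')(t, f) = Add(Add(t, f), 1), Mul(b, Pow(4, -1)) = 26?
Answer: Rational(-2, 105) ≈ -0.019048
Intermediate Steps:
b = 104 (b = Mul(4, 26) = 104)
Function('x')(t, f) = Add(1, f, t) (Function('x')(t, f) = Add(Add(f, t), 1) = Add(1, f, t))
V = 104
Function('g')(m) = Mul(2, m, Pow(Add(104, m), -1)) (Function('g')(m) = Mul(Add(m, m), Pow(Add(104, m), -1)) = Mul(Mul(2, m), Pow(Add(104, m), -1)) = Mul(2, m, Pow(Add(104, m), -1)))
Mul(-1, Function('g')(Function('x')(-4, 4))) = Mul(-1, Mul(2, Add(1, 4, -4), Pow(Add(104, Add(1, 4, -4)), -1))) = Mul(-1, Mul(2, 1, Pow(Add(104, 1), -1))) = Mul(-1, Mul(2, 1, Pow(105, -1))) = Mul(-1, Mul(2, 1, Rational(1, 105))) = Mul(-1, Rational(2, 105)) = Rational(-2, 105)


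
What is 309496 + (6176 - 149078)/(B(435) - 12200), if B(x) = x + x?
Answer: 1753366291/5665 ≈ 3.0951e+5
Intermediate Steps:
B(x) = 2*x
309496 + (6176 - 149078)/(B(435) - 12200) = 309496 + (6176 - 149078)/(2*435 - 12200) = 309496 - 142902/(870 - 12200) = 309496 - 142902/(-11330) = 309496 - 142902*(-1/11330) = 309496 + 71451/5665 = 1753366291/5665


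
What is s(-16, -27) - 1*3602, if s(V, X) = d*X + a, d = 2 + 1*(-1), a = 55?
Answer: -3574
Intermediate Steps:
d = 1 (d = 2 - 1 = 1)
s(V, X) = 55 + X (s(V, X) = 1*X + 55 = X + 55 = 55 + X)
s(-16, -27) - 1*3602 = (55 - 27) - 1*3602 = 28 - 3602 = -3574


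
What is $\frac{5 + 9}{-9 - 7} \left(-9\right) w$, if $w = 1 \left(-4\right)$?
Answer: $- \frac{63}{2} \approx -31.5$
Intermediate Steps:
$w = -4$
$\frac{5 + 9}{-9 - 7} \left(-9\right) w = \frac{5 + 9}{-9 - 7} \left(-9\right) \left(-4\right) = \frac{14}{-16} \left(-9\right) \left(-4\right) = 14 \left(- \frac{1}{16}\right) \left(-9\right) \left(-4\right) = \left(- \frac{7}{8}\right) \left(-9\right) \left(-4\right) = \frac{63}{8} \left(-4\right) = - \frac{63}{2}$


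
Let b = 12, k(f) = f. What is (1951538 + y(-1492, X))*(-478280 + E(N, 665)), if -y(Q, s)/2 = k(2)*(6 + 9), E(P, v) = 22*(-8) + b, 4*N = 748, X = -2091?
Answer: -933672940232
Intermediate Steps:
N = 187 (N = (¼)*748 = 187)
E(P, v) = -164 (E(P, v) = 22*(-8) + 12 = -176 + 12 = -164)
y(Q, s) = -60 (y(Q, s) = -4*(6 + 9) = -4*15 = -2*30 = -60)
(1951538 + y(-1492, X))*(-478280 + E(N, 665)) = (1951538 - 60)*(-478280 - 164) = 1951478*(-478444) = -933672940232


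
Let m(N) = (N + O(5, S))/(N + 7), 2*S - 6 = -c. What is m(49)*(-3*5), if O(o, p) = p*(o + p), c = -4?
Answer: -1485/56 ≈ -26.518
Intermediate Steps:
S = 5 (S = 3 + (-1*(-4))/2 = 3 + (½)*4 = 3 + 2 = 5)
m(N) = (50 + N)/(7 + N) (m(N) = (N + 5*(5 + 5))/(N + 7) = (N + 5*10)/(7 + N) = (N + 50)/(7 + N) = (50 + N)/(7 + N))
m(49)*(-3*5) = ((50 + 49)/(7 + 49))*(-3*5) = (99/56)*(-15) = -1485/56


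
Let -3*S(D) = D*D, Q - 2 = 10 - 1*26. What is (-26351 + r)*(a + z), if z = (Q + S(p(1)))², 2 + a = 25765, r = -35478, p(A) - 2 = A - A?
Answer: -14466934907/9 ≈ -1.6074e+9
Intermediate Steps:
p(A) = 2 (p(A) = 2 + (A - A) = 2 + 0 = 2)
a = 25763 (a = -2 + 25765 = 25763)
Q = -14 (Q = 2 + (10 - 1*26) = 2 + (10 - 26) = 2 - 16 = -14)
S(D) = -D²/3 (S(D) = -D*D/3 = -D²/3)
z = 2116/9 (z = (-14 - ⅓*2²)² = (-14 - ⅓*4)² = (-14 - 4/3)² = (-46/3)² = 2116/9 ≈ 235.11)
(-26351 + r)*(a + z) = (-26351 - 35478)*(25763 + 2116/9) = -61829*233983/9 = -14466934907/9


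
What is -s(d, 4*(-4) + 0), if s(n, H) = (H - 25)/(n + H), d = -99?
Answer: -41/115 ≈ -0.35652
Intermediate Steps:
s(n, H) = (-25 + H)/(H + n)
-s(d, 4*(-4) + 0) = -(-25 + (4*(-4) + 0))/((4*(-4) + 0) - 99) = -(-25 + (-16 + 0))/((-16 + 0) - 99) = -(-25 - 16)/(-16 - 99) = -(-41)/(-115) = -(-1)*(-41)/115 = -1*41/115 = -41/115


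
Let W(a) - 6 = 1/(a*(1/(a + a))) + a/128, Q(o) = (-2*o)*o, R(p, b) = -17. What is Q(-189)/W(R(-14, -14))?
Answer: -9144576/1007 ≈ -9081.0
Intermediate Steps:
Q(o) = -2*o²
W(a) = 8 + a/128 (W(a) = 6 + (1/(a*(1/(a + a))) + a/128) = 6 + (1/(a*(1/(2*a))) + a*(1/128)) = 6 + (1/(a*((1/(2*a)))) + a/128) = 6 + ((2*a)/a + a/128) = 6 + (2 + a/128) = 8 + a/128)
Q(-189)/W(R(-14, -14)) = (-2*(-189)²)/(8 + (1/128)*(-17)) = (-2*35721)/(8 - 17/128) = -71442/1007/128 = -71442*128/1007 = -9144576/1007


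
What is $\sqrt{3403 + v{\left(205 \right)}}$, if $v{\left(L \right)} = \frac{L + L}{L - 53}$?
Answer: $\frac{\sqrt{4917827}}{38} \approx 58.358$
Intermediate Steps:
$v{\left(L \right)} = \frac{2 L}{-53 + L}$
$\sqrt{3403 + v{\left(205 \right)}} = \sqrt{3403 + 2 \cdot 205 \frac{1}{-53 + 205}} = \sqrt{3403 + 2 \cdot 205 \cdot \frac{1}{152}} = \sqrt{3403 + \frac{205}{76}} = \sqrt{\frac{258833}{76}} = \frac{\sqrt{4917827}}{38}$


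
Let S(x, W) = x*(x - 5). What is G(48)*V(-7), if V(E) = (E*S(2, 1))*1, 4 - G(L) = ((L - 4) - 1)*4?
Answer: -7056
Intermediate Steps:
S(x, W) = x*(-5 + x)
G(L) = 24 - 4*L (G(L) = 4 - ((L - 4) - 1)*4 = 4 - ((-4 + L) - 1)*4 = 4 - (-5 + L)*4 = 4 - (-20 + 4*L) = 4 + (20 - 4*L) = 24 - 4*L)
V(E) = -6*E (V(E) = (E*(2*(-5 + 2)))*1 = (E*(2*(-3)))*1 = (E*(-6))*1 = -6*E*1 = -6*E)
G(48)*V(-7) = (24 - 4*48)*(-6*(-7)) = (24 - 192)*42 = -168*42 = -7056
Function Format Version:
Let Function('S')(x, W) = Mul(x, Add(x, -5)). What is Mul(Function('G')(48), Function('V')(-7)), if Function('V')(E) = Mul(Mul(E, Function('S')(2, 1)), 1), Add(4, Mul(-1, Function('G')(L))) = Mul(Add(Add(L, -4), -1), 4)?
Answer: -7056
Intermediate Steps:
Function('S')(x, W) = Mul(x, Add(-5, x))
Function('G')(L) = Add(24, Mul(-4, L)) (Function('G')(L) = Add(4, Mul(-1, Mul(Add(Add(L, -4), -1), 4))) = Add(4, Mul(-1, Mul(Add(Add(-4, L), -1), 4))) = Add(4, Mul(-1, Mul(Add(-5, L), 4))) = Add(4, Mul(-1, Add(-20, Mul(4, L)))) = Add(4, Add(20, Mul(-4, L))) = Add(24, Mul(-4, L)))
Function('V')(E) = Mul(-6, E) (Function('V')(E) = Mul(Mul(E, Mul(2, Add(-5, 2))), 1) = Mul(Mul(E, Mul(2, -3)), 1) = Mul(Mul(E, -6), 1) = Mul(Mul(-6, E), 1) = Mul(-6, E))
Mul(Function('G')(48), Function('V')(-7)) = Mul(Add(24, Mul(-4, 48)), Mul(-6, -7)) = Mul(Add(24, -192), 42) = Mul(-168, 42) = -7056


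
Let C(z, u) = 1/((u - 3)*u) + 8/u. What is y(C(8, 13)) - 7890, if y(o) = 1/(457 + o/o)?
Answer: -3613619/458 ≈ -7890.0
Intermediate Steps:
C(z, u) = 8/u + 1/(u*(-3 + u)) (C(z, u) = 1/((-3 + u)*u) + 8/u = 1/(u*(-3 + u)) + 8/u = 8/u + 1/(u*(-3 + u)))
y(o) = 1/458 (y(o) = 1/(457 + 1) = 1/458)
y(C(8, 13)) - 7890 = 1/458 - 7890 = -3613619/458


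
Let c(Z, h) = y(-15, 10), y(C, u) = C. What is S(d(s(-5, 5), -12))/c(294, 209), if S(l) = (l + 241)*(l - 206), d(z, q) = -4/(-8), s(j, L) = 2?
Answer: 66171/20 ≈ 3308.6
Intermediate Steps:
d(z, q) = ½ (d(z, q) = -4*(-⅛) = ½)
c(Z, h) = -15
S(l) = (-206 + l)*(241 + l) (S(l) = (241 + l)*(-206 + l) = (-206 + l)*(241 + l))
S(d(s(-5, 5), -12))/c(294, 209) = (-49646 + (½)² + 35*(½))/(-15) = (-49646 + ¼ + 35/2)*(-1/15) = -198513/4*(-1/15) = 66171/20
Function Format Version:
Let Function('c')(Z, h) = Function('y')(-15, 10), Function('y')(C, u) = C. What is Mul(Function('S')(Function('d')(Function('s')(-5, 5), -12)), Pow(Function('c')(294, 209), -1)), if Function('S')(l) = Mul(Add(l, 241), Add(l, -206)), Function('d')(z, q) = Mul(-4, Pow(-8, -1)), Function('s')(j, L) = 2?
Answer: Rational(66171, 20) ≈ 3308.6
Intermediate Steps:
Function('d')(z, q) = Rational(1, 2) (Function('d')(z, q) = Mul(-4, Rational(-1, 8)) = Rational(1, 2))
Function('c')(Z, h) = -15
Function('S')(l) = Mul(Add(-206, l), Add(241, l)) (Function('S')(l) = Mul(Add(241, l), Add(-206, l)) = Mul(Add(-206, l), Add(241, l)))
Mul(Function('S')(Function('d')(Function('s')(-5, 5), -12)), Pow(Function('c')(294, 209), -1)) = Mul(Add(-49646, Pow(Rational(1, 2), 2), Mul(35, Rational(1, 2))), Pow(-15, -1)) = Mul(Add(-49646, Rational(1, 4), Rational(35, 2)), Rational(-1, 15)) = Mul(Rational(-198513, 4), Rational(-1, 15)) = Rational(66171, 20)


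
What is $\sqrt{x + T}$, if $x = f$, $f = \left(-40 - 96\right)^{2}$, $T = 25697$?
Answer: $\sqrt{44193} \approx 210.22$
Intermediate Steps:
$f = 18496$ ($f = \left(-136\right)^{2} = 18496$)
$x = 18496$
$\sqrt{x + T} = \sqrt{18496 + 25697} = \sqrt{44193}$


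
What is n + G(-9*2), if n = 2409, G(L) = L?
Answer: 2391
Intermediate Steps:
n + G(-9*2) = 2409 - 9*2 = 2409 - 18 = 2391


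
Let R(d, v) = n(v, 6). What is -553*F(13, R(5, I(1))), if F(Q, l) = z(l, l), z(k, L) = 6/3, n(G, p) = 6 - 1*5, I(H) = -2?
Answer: -1106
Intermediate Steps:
n(G, p) = 1 (n(G, p) = 6 - 5 = 1)
R(d, v) = 1
z(k, L) = 2 (z(k, L) = 6*(⅓) = 2)
F(Q, l) = 2
-553*F(13, R(5, I(1))) = -553*2 = -1106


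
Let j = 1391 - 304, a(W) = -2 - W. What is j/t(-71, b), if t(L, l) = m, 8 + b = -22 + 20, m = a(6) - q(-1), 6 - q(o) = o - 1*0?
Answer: -1087/15 ≈ -72.467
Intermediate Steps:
q(o) = 6 - o (q(o) = 6 - (o - 1*0) = 6 - (o + 0) = 6 - o)
m = -15 (m = (-2 - 1*6) - (6 - 1*(-1)) = (-2 - 6) - (6 + 1) = -8 - 1*7 = -8 - 7 = -15)
b = -10 (b = -8 + (-22 + 20) = -8 - 2 = -10)
t(L, l) = -15
j = 1087
j/t(-71, b) = 1087/(-15) = 1087*(-1/15) = -1087/15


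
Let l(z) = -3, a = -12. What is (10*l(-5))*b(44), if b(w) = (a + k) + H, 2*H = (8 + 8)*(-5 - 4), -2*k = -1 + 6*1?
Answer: 2595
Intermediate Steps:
k = -5/2 (k = -(-1 + 6*1)/2 = -(-1 + 6)/2 = -½*5 = -5/2 ≈ -2.5000)
H = -72 (H = ((8 + 8)*(-5 - 4))/2 = (16*(-9))/2 = (½)*(-144) = -72)
b(w) = -173/2 (b(w) = (-12 - 5/2) - 72 = -29/2 - 72 = -173/2)
(10*l(-5))*b(44) = (10*(-3))*(-173/2) = -30*(-173/2) = 2595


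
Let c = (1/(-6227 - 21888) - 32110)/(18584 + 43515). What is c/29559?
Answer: -300924217/17202484582405 ≈ -1.7493e-5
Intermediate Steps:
c = -902772651/1745913385 (c = (1/(-28115) - 32110)/62099 = (-1/28115 - 32110)*(1/62099) = -902772651/28115*1/62099 = -902772651/1745913385 ≈ -0.51708)
c/29559 = -902772651/1745913385/29559 = -902772651/1745913385*1/29559 = -300924217/17202484582405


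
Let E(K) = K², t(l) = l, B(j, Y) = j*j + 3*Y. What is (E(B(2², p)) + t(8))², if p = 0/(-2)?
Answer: 69696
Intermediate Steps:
p = 0 (p = 0*(-½) = 0)
B(j, Y) = j² + 3*Y
(E(B(2², p)) + t(8))² = (((2²)² + 3*0)² + 8)² = ((4² + 0)² + 8)² = ((16 + 0)² + 8)² = (16² + 8)² = (256 + 8)² = 264² = 69696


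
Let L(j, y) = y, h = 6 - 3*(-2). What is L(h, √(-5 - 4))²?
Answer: -9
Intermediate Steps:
h = 12 (h = 6 + 6 = 12)
L(h, √(-5 - 4))² = (√(-5 - 4))² = (√(-9))² = (3*I)² = -9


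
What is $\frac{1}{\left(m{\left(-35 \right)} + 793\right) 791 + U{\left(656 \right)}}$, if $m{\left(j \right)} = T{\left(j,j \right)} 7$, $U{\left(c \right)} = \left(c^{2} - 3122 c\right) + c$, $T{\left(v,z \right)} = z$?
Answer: $- \frac{1}{1183572} \approx -8.449 \cdot 10^{-7}$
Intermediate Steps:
$U{\left(c \right)} = c^{2} - 3121 c$
$m{\left(j \right)} = 7 j$ ($m{\left(j \right)} = j 7 = 7 j$)
$\frac{1}{\left(m{\left(-35 \right)} + 793\right) 791 + U{\left(656 \right)}} = \frac{1}{\left(7 \left(-35\right) + 793\right) 791 + 656 \left(-3121 + 656\right)} = \frac{1}{\left(-245 + 793\right) 791 + 656 \left(-2465\right)} = \frac{1}{548 \cdot 791 - 1617040} = \frac{1}{433468 - 1617040} = \frac{1}{-1183572} = - \frac{1}{1183572}$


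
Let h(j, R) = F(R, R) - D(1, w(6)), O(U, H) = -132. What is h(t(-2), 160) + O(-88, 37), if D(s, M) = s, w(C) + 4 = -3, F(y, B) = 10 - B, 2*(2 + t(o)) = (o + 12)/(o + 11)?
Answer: -283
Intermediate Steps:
t(o) = -2 + (12 + o)/(2*(11 + o)) (t(o) = -2 + ((o + 12)/(o + 11))/2 = -2 + ((12 + o)/(11 + o))/2 = -2 + (12 + o)/(2*(11 + o)))
w(C) = -7 (w(C) = -4 - 3 = -7)
h(j, R) = 9 - R (h(j, R) = (10 - R) - 1*1 = (10 - R) - 1 = 9 - R)
h(t(-2), 160) + O(-88, 37) = (9 - 1*160) - 132 = (9 - 160) - 132 = -151 - 132 = -283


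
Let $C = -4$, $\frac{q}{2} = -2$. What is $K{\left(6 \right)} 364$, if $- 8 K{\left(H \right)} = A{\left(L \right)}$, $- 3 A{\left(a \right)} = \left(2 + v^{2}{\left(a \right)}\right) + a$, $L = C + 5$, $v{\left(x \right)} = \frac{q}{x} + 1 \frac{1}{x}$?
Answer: $182$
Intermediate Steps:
$q = -4$ ($q = 2 \left(-2\right) = -4$)
$v{\left(x \right)} = - \frac{3}{x}$ ($v{\left(x \right)} = - \frac{4}{x} + 1 \frac{1}{x} = - \frac{4}{x} + \frac{1}{x} = - \frac{3}{x}$)
$L = 1$ ($L = -4 + 5 = 1$)
$A{\left(a \right)} = - \frac{2}{3} - \frac{3}{a^{2}} - \frac{a}{3}$ ($A{\left(a \right)} = - \frac{\left(2 + \left(- \frac{3}{a}\right)^{2}\right) + a}{3} = - \frac{\left(2 + \frac{9}{a^{2}}\right) + a}{3} = - \frac{2 + a + \frac{9}{a^{2}}}{3} = - \frac{2}{3} - \frac{3}{a^{2}} - \frac{a}{3}$)
$K{\left(H \right)} = \frac{1}{2}$ ($K{\left(H \right)} = - \frac{- \frac{2}{3} - 3 \cdot 1^{-2} - \frac{1}{3}}{8} = - \frac{- \frac{2}{3} - 3 - \frac{1}{3}}{8} = \left(- \frac{1}{8}\right) \left(-4\right) = \frac{1}{2}$)
$K{\left(6 \right)} 364 = \frac{1}{2} \cdot 364 = 182$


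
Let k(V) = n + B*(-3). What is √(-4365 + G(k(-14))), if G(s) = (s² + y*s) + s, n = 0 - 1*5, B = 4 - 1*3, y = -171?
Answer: I*√2941 ≈ 54.231*I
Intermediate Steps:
B = 1 (B = 4 - 3 = 1)
n = -5 (n = 0 - 5 = -5)
k(V) = -8 (k(V) = -5 + 1*(-3) = -5 - 3 = -8)
G(s) = s² - 170*s (G(s) = (s² - 171*s) + s = s² - 170*s)
√(-4365 + G(k(-14))) = √(-4365 - 8*(-170 - 8)) = √(-4365 - 8*(-178)) = √(-4365 + 1424) = √(-2941) = I*√2941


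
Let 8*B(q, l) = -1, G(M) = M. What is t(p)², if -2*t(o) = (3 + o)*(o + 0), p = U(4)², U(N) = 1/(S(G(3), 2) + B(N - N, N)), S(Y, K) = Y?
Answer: 2791220224/78310985281 ≈ 0.035643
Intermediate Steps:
B(q, l) = -⅛ (B(q, l) = (⅛)*(-1) = -⅛)
U(N) = 8/23 (U(N) = 1/(3 - ⅛) = 1/(23/8) = 8/23)
p = 64/529 (p = (8/23)² = 64/529 ≈ 0.12098)
t(o) = -o*(3 + o)/2 (t(o) = -(3 + o)*(o + 0)/2 = -(3 + o)*o/2 = -o*(3 + o)/2)
t(p)² = (-½*64/529*(3 + 64/529))² = (-½*64/529*1651/529)² = (-52832/279841)² = 2791220224/78310985281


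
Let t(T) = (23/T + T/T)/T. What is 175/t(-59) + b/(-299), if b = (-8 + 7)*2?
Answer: -182143253/10764 ≈ -16922.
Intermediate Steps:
b = -2 (b = -1*2 = -2)
t(T) = (1 + 23/T)/T (t(T) = (23/T + 1)/T = (1 + 23/T)/T)
175/t(-59) + b/(-299) = 175/(((23 - 59)/(-59)**2)) - 2/(-299) = 175/(((1/3481)*(-36))) - 2*(-1/299) = 175/(-36/3481) + 2/299 = 175*(-3481/36) + 2/299 = -609175/36 + 2/299 = -182143253/10764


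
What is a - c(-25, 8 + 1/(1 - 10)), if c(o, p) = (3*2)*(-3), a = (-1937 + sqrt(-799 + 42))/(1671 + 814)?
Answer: 42793/2485 + I*sqrt(757)/2485 ≈ 17.221 + 0.011072*I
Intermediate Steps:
a = -1937/2485 + I*sqrt(757)/2485 (a = (-1937 + sqrt(-757))/2485 = (-1937 + I*sqrt(757))*(1/2485) = -1937/2485 + I*sqrt(757)/2485 ≈ -0.77948 + 0.011072*I)
c(o, p) = -18 (c(o, p) = 6*(-3) = -18)
a - c(-25, 8 + 1/(1 - 10)) = (-1937/2485 + I*sqrt(757)/2485) - 1*(-18) = (-1937/2485 + I*sqrt(757)/2485) + 18 = 42793/2485 + I*sqrt(757)/2485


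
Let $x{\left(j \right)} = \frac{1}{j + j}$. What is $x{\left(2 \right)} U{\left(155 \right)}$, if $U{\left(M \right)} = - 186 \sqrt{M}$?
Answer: $- \frac{93 \sqrt{155}}{2} \approx -578.92$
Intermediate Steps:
$x{\left(j \right)} = \frac{1}{2 j}$
$x{\left(2 \right)} U{\left(155 \right)} = \frac{1}{2 \cdot 2} \left(- 186 \sqrt{155}\right) = \frac{1}{2} \cdot \frac{1}{2} \left(- 186 \sqrt{155}\right) = \frac{\left(-186\right) \sqrt{155}}{4} = - \frac{93 \sqrt{155}}{2}$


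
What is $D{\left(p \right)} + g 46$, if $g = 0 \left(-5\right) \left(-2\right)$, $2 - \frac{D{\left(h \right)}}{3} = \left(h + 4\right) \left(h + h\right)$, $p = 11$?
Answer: $-984$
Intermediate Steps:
$D{\left(h \right)} = 6 - 6 h \left(4 + h\right)$ ($D{\left(h \right)} = 6 - 3 \left(h + 4\right) \left(h + h\right) = 6 - 3 \left(4 + h\right) 2 h = 6 - 3 \cdot 2 h \left(4 + h\right) = 6 - 6 h \left(4 + h\right)$)
$g = 0$ ($g = 0 \left(-2\right) = 0$)
$D{\left(p \right)} + g 46 = \left(6 - 264 - 6 \cdot 11^{2}\right) + 0 \cdot 46 = \left(6 - 264 - 726\right) + 0 = -984 + 0 = -984$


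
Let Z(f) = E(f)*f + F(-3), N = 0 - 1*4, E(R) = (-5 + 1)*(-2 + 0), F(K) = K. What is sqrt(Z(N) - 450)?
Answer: I*sqrt(485) ≈ 22.023*I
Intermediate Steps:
E(R) = 8 (E(R) = -4*(-2) = 8)
N = -4 (N = 0 - 4 = -4)
Z(f) = -3 + 8*f (Z(f) = 8*f - 3 = -3 + 8*f)
sqrt(Z(N) - 450) = sqrt((-3 + 8*(-4)) - 450) = sqrt((-3 - 32) - 450) = sqrt(-35 - 450) = sqrt(-485) = I*sqrt(485)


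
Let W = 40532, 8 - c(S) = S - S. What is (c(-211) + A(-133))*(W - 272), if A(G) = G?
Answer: -5032500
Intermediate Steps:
c(S) = 8 (c(S) = 8 - (S - S) = 8 - 1*0 = 8 + 0 = 8)
(c(-211) + A(-133))*(W - 272) = (8 - 133)*(40532 - 272) = -125*40260 = -5032500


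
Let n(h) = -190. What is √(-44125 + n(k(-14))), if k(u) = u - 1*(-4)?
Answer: I*√44315 ≈ 210.51*I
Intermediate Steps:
k(u) = 4 + u (k(u) = u + 4 = 4 + u)
√(-44125 + n(k(-14))) = √(-44125 - 190) = √(-44315) = I*√44315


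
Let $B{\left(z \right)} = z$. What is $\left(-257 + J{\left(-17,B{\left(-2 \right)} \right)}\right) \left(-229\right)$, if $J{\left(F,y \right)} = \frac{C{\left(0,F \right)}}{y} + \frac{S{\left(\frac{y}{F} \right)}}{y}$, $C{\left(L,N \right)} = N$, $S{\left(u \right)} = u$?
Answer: $\frac{1935279}{34} \approx 56920.0$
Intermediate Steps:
$J{\left(F,y \right)} = \frac{1}{F} + \frac{F}{y}$ ($J{\left(F,y \right)} = \frac{F}{y} + \frac{y \frac{1}{F}}{y} = \frac{F}{y} + \frac{1}{F} = \frac{1}{F} + \frac{F}{y}$)
$\left(-257 + J{\left(-17,B{\left(-2 \right)} \right)}\right) \left(-229\right) = \left(-257 + \left(\frac{1}{-17} - \frac{17}{-2}\right)\right) \left(-229\right) = \left(-257 - - \frac{287}{34}\right) \left(-229\right) = \left(-257 + \left(- \frac{1}{17} + \frac{17}{2}\right)\right) \left(-229\right) = \left(-257 + \frac{287}{34}\right) \left(-229\right) = \left(- \frac{8451}{34}\right) \left(-229\right) = \frac{1935279}{34}$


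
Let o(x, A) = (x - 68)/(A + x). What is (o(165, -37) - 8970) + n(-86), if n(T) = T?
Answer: -1159071/128 ≈ -9055.3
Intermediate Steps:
o(x, A) = (-68 + x)/(A + x)
(o(165, -37) - 8970) + n(-86) = ((-68 + 165)/(-37 + 165) - 8970) - 86 = (97/128 - 8970) - 86 = -1148063/128 - 86 = -1159071/128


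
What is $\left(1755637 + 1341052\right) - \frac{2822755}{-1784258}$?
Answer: $\frac{5525294944517}{1784258} \approx 3.0967 \cdot 10^{6}$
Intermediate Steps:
$\left(1755637 + 1341052\right) - \frac{2822755}{-1784258} = 3096689 - - \frac{2822755}{1784258} = 3096689 + \frac{2822755}{1784258} = \frac{5525294944517}{1784258}$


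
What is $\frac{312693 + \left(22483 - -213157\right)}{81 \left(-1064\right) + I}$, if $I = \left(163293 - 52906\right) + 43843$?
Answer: $\frac{548333}{68046} \approx 8.0583$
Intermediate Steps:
$I = 154230$ ($I = 110387 + 43843 = 154230$)
$\frac{312693 + \left(22483 - -213157\right)}{81 \left(-1064\right) + I} = \frac{312693 + \left(22483 - -213157\right)}{81 \left(-1064\right) + 154230} = \frac{312693 + \left(22483 + 213157\right)}{-86184 + 154230} = \frac{312693 + 235640}{68046} = 548333 \cdot \frac{1}{68046} = \frac{548333}{68046}$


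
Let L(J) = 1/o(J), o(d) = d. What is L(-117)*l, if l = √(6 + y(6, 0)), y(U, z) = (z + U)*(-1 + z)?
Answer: 0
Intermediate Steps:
y(U, z) = (-1 + z)*(U + z) (y(U, z) = (U + z)*(-1 + z) = (-1 + z)*(U + z))
l = 0 (l = √(6 + (0² - 1*6 - 1*0 + 6*0)) = √(6 + (0 - 6 + 0 + 0)) = √(6 - 6) = √0 = 0)
L(J) = 1/J
L(-117)*l = 0/(-117) = -1/117*0 = 0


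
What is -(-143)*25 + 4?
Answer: 3579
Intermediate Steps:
-(-143)*25 + 4 = -143*(-25) + 4 = 3575 + 4 = 3579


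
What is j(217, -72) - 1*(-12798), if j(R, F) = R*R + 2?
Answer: 59889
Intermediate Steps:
j(R, F) = 2 + R**2 (j(R, F) = R**2 + 2 = 2 + R**2)
j(217, -72) - 1*(-12798) = (2 + 217**2) - 1*(-12798) = (2 + 47089) + 12798 = 47091 + 12798 = 59889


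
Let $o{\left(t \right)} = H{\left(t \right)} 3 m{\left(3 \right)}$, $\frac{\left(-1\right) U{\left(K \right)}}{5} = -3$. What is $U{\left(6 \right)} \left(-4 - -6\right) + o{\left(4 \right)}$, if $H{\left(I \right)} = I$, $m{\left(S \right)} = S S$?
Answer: $138$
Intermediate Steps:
$m{\left(S \right)} = S^{2}$
$U{\left(K \right)} = 15$ ($U{\left(K \right)} = \left(-5\right) \left(-3\right) = 15$)
$o{\left(t \right)} = 27 t$ ($o{\left(t \right)} = t 3 \cdot 3^{2} = 3 t 9 = 27 t$)
$U{\left(6 \right)} \left(-4 - -6\right) + o{\left(4 \right)} = 15 \left(-4 - -6\right) + 27 \cdot 4 = 15 \left(-4 + 6\right) + 108 = 15 \cdot 2 + 108 = 30 + 108 = 138$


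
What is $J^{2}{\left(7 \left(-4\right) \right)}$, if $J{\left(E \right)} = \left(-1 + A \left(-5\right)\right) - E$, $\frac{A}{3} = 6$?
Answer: $3969$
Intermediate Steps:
$A = 18$ ($A = 3 \cdot 6 = 18$)
$J{\left(E \right)} = -91 - E$ ($J{\left(E \right)} = \left(-1 + 18 \left(-5\right)\right) - E = \left(-1 - 90\right) - E = -91 - E$)
$J^{2}{\left(7 \left(-4\right) \right)} = \left(-91 - 7 \left(-4\right)\right)^{2} = \left(-91 - -28\right)^{2} = \left(-91 + 28\right)^{2} = \left(-63\right)^{2} = 3969$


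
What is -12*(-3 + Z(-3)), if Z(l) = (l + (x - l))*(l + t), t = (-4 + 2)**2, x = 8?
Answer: -60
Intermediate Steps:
t = 4 (t = (-2)**2 = 4)
Z(l) = 32 + 8*l (Z(l) = (l + (8 - l))*(l + 4) = 8*(4 + l) = 32 + 8*l)
-12*(-3 + Z(-3)) = -12*(-3 + (32 + 8*(-3))) = -12*(-3 + (32 - 24)) = -12*(-3 + 8) = -12*5 = -60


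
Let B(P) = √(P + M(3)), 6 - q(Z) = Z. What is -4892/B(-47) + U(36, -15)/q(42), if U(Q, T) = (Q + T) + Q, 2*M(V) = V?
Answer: -19/12 + 4892*I*√182/91 ≈ -1.5833 + 725.24*I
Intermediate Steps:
M(V) = V/2
q(Z) = 6 - Z
B(P) = √(3/2 + P) (B(P) = √(P + (½)*3) = √(P + 3/2) = √(3/2 + P))
U(Q, T) = T + 2*Q
-4892/B(-47) + U(36, -15)/q(42) = -4892*2/√(6 + 4*(-47)) + (-15 + 2*36)/(6 - 1*42) = -4892*2/√(6 - 188) + (-15 + 72)/(6 - 42) = -4892*(-I*√182/91) + 57/(-36) = -4892*(-I*√182/91) + 57*(-1/36) = -4892*(-I*√182/91) - 19/12 = -(-4892)*I*√182/91 - 19/12 = 4892*I*√182/91 - 19/12 = -19/12 + 4892*I*√182/91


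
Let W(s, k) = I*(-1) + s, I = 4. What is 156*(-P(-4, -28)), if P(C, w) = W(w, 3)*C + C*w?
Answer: -37440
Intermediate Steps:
W(s, k) = -4 + s (W(s, k) = 4*(-1) + s = -4 + s)
P(C, w) = C*w + C*(-4 + w) (P(C, w) = (-4 + w)*C + C*w = C*(-4 + w) + C*w = C*w + C*(-4 + w))
156*(-P(-4, -28)) = 156*(-2*(-4)*(-2 - 28)) = 156*(-2*(-4)*(-30)) = 156*(-1*240) = 156*(-240) = -37440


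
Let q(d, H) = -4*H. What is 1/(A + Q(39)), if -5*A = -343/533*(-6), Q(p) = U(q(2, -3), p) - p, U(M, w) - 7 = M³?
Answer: 2665/4517782 ≈ 0.00058989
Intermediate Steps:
U(M, w) = 7 + M³
Q(p) = 1735 - p (Q(p) = (7 + (-4*(-3))³) - p = (7 + 12³) - p = (7 + 1728) - p = 1735 - p)
A = -2058/2665 (A = -(-343/533)*(-6)/5 = -(-343*1/533)*(-6)/5 = -(-343)*(-6)/2665 = -⅕*2058/533 = -2058/2665 ≈ -0.77223)
1/(A + Q(39)) = 1/(-2058/2665 + (1735 - 1*39)) = 1/(-2058/2665 + (1735 - 39)) = 1/(-2058/2665 + 1696) = 1/(4517782/2665) = 2665/4517782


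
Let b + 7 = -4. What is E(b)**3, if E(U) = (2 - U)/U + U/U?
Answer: -8/1331 ≈ -0.0060105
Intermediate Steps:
b = -11 (b = -7 - 4 = -11)
E(U) = 1 + (2 - U)/U (E(U) = (2 - U)/U + 1 = 1 + (2 - U)/U)
E(b)**3 = (2/(-11))**3 = (2*(-1/11))**3 = (-2/11)**3 = -8/1331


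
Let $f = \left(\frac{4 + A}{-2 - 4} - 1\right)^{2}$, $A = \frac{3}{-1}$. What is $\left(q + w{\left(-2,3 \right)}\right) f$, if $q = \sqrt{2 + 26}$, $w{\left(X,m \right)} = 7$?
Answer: $\frac{343}{36} + \frac{49 \sqrt{7}}{18} \approx 16.73$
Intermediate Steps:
$A = -3$ ($A = 3 \left(-1\right) = -3$)
$q = 2 \sqrt{7}$ ($q = \sqrt{28} = 2 \sqrt{7} \approx 5.2915$)
$f = \frac{49}{36}$ ($f = \left(\frac{4 - 3}{-2 - 4} - 1\right)^{2} = \left(1 \frac{1}{-6} - 1\right)^{2} = \left(1 \left(- \frac{1}{6}\right) - 1\right)^{2} = \left(- \frac{1}{6} - 1\right)^{2} = \left(- \frac{7}{6}\right)^{2} = \frac{49}{36} \approx 1.3611$)
$\left(q + w{\left(-2,3 \right)}\right) f = \left(2 \sqrt{7} + 7\right) \frac{49}{36} = \left(7 + 2 \sqrt{7}\right) \frac{49}{36} = \frac{343}{36} + \frac{49 \sqrt{7}}{18}$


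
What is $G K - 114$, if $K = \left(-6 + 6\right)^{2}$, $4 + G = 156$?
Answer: $-114$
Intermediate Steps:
$G = 152$ ($G = -4 + 156 = 152$)
$K = 0$ ($K = 0^{2} = 0$)
$G K - 114 = 152 \cdot 0 - 114 = 0 - 114 = -114$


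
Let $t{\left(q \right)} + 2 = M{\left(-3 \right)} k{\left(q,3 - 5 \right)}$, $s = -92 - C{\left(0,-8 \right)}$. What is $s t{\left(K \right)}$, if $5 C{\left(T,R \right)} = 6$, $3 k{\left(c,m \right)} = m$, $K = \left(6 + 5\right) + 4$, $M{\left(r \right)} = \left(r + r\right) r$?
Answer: $\frac{6524}{5} \approx 1304.8$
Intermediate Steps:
$M{\left(r \right)} = 2 r^{2}$ ($M{\left(r \right)} = 2 r r = 2 r^{2}$)
$K = 15$ ($K = 11 + 4 = 15$)
$k{\left(c,m \right)} = \frac{m}{3}$
$C{\left(T,R \right)} = \frac{6}{5}$ ($C{\left(T,R \right)} = \frac{1}{5} \cdot 6 = \frac{6}{5}$)
$s = - \frac{466}{5}$ ($s = -92 - \frac{6}{5} = - \frac{466}{5} \approx -93.2$)
$t{\left(q \right)} = -14$ ($t{\left(q \right)} = -2 + 2 \left(-3\right)^{2} \frac{3 - 5}{3} = -2 + 2 \cdot 9 \frac{3 - 5}{3} = -2 + 18 \cdot \frac{1}{3} \left(-2\right) = -2 + 18 \left(- \frac{2}{3}\right) = -2 - 12 = -14$)
$s t{\left(K \right)} = \left(- \frac{466}{5}\right) \left(-14\right) = \frac{6524}{5}$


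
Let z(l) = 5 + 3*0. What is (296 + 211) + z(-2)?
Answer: 512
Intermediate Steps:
z(l) = 5 (z(l) = 5 + 0 = 5)
(296 + 211) + z(-2) = (296 + 211) + 5 = 507 + 5 = 512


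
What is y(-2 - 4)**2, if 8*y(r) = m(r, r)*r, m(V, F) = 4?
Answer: 9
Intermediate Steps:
y(r) = r/2 (y(r) = (4*r)/8 = r/2)
y(-2 - 4)**2 = ((-2 - 4)/2)**2 = ((1/2)*(-6))**2 = (-3)**2 = 9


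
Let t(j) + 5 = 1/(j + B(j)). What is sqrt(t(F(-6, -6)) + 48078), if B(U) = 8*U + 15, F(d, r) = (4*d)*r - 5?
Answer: sqrt(77049290454)/1266 ≈ 219.26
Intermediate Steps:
F(d, r) = -5 + 4*d*r (F(d, r) = 4*d*r - 5 = -5 + 4*d*r)
B(U) = 15 + 8*U
t(j) = -5 + 1/(15 + 9*j) (t(j) = -5 + 1/(j + (15 + 8*j)) = -5 + 1/(15 + 9*j))
sqrt(t(F(-6, -6)) + 48078) = sqrt((-74 - 45*(-5 + 4*(-6)*(-6)))/(3*(5 + 3*(-5 + 4*(-6)*(-6)))) + 48078) = sqrt((-74 - 45*(-5 + 144))/(3*(5 + 3*(-5 + 144))) + 48078) = sqrt((-74 - 45*139)/(3*(5 + 3*139)) + 48078) = sqrt((-74 - 6255)/(3*(5 + 417)) + 48078) = sqrt((1/3)*(-6329)/422 + 48078) = sqrt((1/3)*(1/422)*(-6329) + 48078) = sqrt(-6329/1266 + 48078) = sqrt(60860419/1266) = sqrt(77049290454)/1266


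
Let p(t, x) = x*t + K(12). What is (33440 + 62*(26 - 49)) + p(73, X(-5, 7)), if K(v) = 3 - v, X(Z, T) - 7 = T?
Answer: 33027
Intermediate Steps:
X(Z, T) = 7 + T
p(t, x) = -9 + t*x (p(t, x) = x*t + (3 - 1*12) = t*x + (3 - 12) = t*x - 9 = -9 + t*x)
(33440 + 62*(26 - 49)) + p(73, X(-5, 7)) = (33440 + 62*(26 - 49)) + (-9 + 73*(7 + 7)) = (33440 + 62*(-23)) + (-9 + 73*14) = (33440 - 1426) + (-9 + 1022) = 32014 + 1013 = 33027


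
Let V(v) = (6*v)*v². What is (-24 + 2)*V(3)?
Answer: -3564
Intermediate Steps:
V(v) = 6*v³
(-24 + 2)*V(3) = (-24 + 2)*(6*3³) = -132*27 = -22*162 = -3564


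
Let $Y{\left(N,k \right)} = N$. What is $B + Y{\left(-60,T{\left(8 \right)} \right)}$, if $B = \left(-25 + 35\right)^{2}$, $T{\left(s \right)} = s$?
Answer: $40$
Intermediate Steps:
$B = 100$ ($B = 10^{2} = 100$)
$B + Y{\left(-60,T{\left(8 \right)} \right)} = 100 - 60 = 40$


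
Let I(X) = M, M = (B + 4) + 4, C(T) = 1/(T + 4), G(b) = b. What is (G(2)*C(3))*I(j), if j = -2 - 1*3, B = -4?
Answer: 8/7 ≈ 1.1429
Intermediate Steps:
C(T) = 1/(4 + T)
j = -5 (j = -2 - 3 = -5)
M = 4 (M = (-4 + 4) + 4 = 0 + 4 = 4)
I(X) = 4
(G(2)*C(3))*I(j) = (2/(4 + 3))*4 = (2/7)*4 = 8/7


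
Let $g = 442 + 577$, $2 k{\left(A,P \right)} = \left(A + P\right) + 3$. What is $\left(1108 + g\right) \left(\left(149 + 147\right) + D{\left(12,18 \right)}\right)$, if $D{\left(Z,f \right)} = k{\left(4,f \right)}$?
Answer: $\frac{1312359}{2} \approx 6.5618 \cdot 10^{5}$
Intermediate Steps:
$k{\left(A,P \right)} = \frac{3}{2} + \frac{A}{2} + \frac{P}{2}$ ($k{\left(A,P \right)} = \frac{\left(A + P\right) + 3}{2} = \frac{3 + A + P}{2} = \frac{3}{2} + \frac{A}{2} + \frac{P}{2}$)
$D{\left(Z,f \right)} = \frac{7}{2} + \frac{f}{2}$ ($D{\left(Z,f \right)} = \frac{3}{2} + \frac{1}{2} \cdot 4 + \frac{f}{2} = \frac{3}{2} + 2 + \frac{f}{2} = \frac{7}{2} + \frac{f}{2}$)
$g = 1019$
$\left(1108 + g\right) \left(\left(149 + 147\right) + D{\left(12,18 \right)}\right) = \left(1108 + 1019\right) \left(\left(149 + 147\right) + \left(\frac{7}{2} + \frac{1}{2} \cdot 18\right)\right) = 2127 \left(296 + \left(\frac{7}{2} + 9\right)\right) = 2127 \left(296 + \frac{25}{2}\right) = 2127 \cdot \frac{617}{2} = \frac{1312359}{2}$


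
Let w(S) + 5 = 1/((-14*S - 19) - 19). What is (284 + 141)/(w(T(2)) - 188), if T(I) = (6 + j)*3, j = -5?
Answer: -34000/15441 ≈ -2.2019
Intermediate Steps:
T(I) = 3 (T(I) = (6 - 5)*3 = 1*3 = 3)
w(S) = -5 + 1/(-38 - 14*S) (w(S) = -5 + 1/((-14*S - 19) - 19) = -5 + 1/((-19 - 14*S) - 19) = -5 + 1/(-38 - 14*S))
(284 + 141)/(w(T(2)) - 188) = (284 + 141)/((-191 - 70*3)/(2*(19 + 7*3)) - 188) = 425/((-191 - 210)/(2*(19 + 21)) - 188) = 425/((1/2)*(-401)/40 - 188) = 425/((1/2)*(1/40)*(-401) - 188) = 425/(-401/80 - 188) = 425/(-15441/80) = 425*(-80/15441) = -34000/15441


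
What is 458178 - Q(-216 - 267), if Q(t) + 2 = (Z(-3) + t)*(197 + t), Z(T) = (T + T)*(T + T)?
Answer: 330338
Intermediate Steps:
Z(T) = 4*T**2 (Z(T) = (2*T)*(2*T) = 4*T**2)
Q(t) = -2 + (36 + t)*(197 + t) (Q(t) = -2 + (4*(-3)**2 + t)*(197 + t) = -2 + (4*9 + t)*(197 + t) = -2 + (36 + t)*(197 + t))
458178 - Q(-216 - 267) = 458178 - (7090 + (-216 - 267)**2 + 233*(-216 - 267)) = 458178 - (7090 + (-483)**2 + 233*(-483)) = 458178 - (7090 + 233289 - 112539) = 458178 - 1*127840 = 458178 - 127840 = 330338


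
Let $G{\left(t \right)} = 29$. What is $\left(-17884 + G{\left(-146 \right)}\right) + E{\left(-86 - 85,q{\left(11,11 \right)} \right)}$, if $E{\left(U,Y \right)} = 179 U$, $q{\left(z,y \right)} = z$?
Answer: $-48464$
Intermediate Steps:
$\left(-17884 + G{\left(-146 \right)}\right) + E{\left(-86 - 85,q{\left(11,11 \right)} \right)} = \left(-17884 + 29\right) + 179 \left(-86 - 85\right) = -17855 + 179 \left(-171\right) = -17855 - 30609 = -48464$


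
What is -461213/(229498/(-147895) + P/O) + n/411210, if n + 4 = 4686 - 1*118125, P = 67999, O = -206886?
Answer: 5802956481962706636581/23659639815282930 ≈ 2.4527e+5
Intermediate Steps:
n = -113443 (n = -4 + (4686 - 1*118125) = -4 + (4686 - 118125) = -4 - 113439 = -113443)
-461213/(229498/(-147895) + P/O) + n/411210 = -461213/(229498/(-147895) + 67999/(-206886)) - 113443/411210 = -461213/(229498*(-1/147895) + 67999*(-1/206886)) - 113443*1/411210 = -461213/(-229498/147895 - 67999/206886) - 113443/411210 = -461213/(-57536635333/30597404970) - 113443/411210 = -461213*(-30597404970/57536635333) - 113443/411210 = 14111920938428610/57536635333 - 113443/411210 = 5802956481962706636581/23659639815282930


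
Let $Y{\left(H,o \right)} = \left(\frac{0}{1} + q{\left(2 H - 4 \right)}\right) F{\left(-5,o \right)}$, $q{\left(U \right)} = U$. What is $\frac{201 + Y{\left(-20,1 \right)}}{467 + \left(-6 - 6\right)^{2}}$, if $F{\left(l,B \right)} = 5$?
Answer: $- \frac{19}{611} \approx -0.031097$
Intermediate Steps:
$Y{\left(H,o \right)} = -20 + 10 H$ ($Y{\left(H,o \right)} = \left(\frac{0}{1} + \left(2 H - 4\right)\right) 5 = \left(0 \cdot 1 + \left(-4 + 2 H\right)\right) 5 = \left(0 + \left(-4 + 2 H\right)\right) 5 = \left(-4 + 2 H\right) 5 = -20 + 10 H$)
$\frac{201 + Y{\left(-20,1 \right)}}{467 + \left(-6 - 6\right)^{2}} = \frac{201 + \left(-20 + 10 \left(-20\right)\right)}{467 + \left(-6 - 6\right)^{2}} = \frac{201 - 220}{467 + \left(-12\right)^{2}} = \frac{201 - 220}{467 + 144} = - \frac{19}{611}$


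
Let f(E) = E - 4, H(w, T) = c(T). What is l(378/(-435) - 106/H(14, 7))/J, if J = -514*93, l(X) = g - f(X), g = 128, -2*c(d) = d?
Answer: -52061/24259515 ≈ -0.0021460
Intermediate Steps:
c(d) = -d/2
H(w, T) = -T/2
f(E) = -4 + E
l(X) = 132 - X (l(X) = 128 - (-4 + X) = 128 + (4 - X) = 132 - X)
J = -47802
l(378/(-435) - 106/H(14, 7))/J = (132 - (378/(-435) - 106/((-½*7))))/(-47802) = (132 - (378*(-1/435) - 106/(-7/2)))*(-1/47802) = (132 - (-126/145 - 106*(-2/7)))*(-1/47802) = (132 - (-126/145 + 212/7))*(-1/47802) = (132 - 1*29858/1015)*(-1/47802) = (132 - 29858/1015)*(-1/47802) = (104122/1015)*(-1/47802) = -52061/24259515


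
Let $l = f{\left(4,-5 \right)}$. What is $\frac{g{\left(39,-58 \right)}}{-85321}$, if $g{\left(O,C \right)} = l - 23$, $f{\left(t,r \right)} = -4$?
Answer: $\frac{27}{85321} \approx 0.00031645$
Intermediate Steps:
$l = -4$
$g{\left(O,C \right)} = -27$ ($g{\left(O,C \right)} = -4 - 23 = -27$)
$\frac{g{\left(39,-58 \right)}}{-85321} = - \frac{27}{-85321} = \left(-27\right) \left(- \frac{1}{85321}\right) = \frac{27}{85321}$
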